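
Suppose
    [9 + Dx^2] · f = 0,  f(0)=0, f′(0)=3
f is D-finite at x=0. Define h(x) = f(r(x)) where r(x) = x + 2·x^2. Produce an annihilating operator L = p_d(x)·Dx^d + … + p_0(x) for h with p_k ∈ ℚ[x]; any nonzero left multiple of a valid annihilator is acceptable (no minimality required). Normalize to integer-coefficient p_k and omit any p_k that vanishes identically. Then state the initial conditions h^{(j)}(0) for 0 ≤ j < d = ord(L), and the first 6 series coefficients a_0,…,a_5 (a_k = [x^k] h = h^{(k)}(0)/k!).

f: a_k = 0, 3, 0, -9/2, 0, 81/40, …
h₀=f(r): pull back L_f along r ⇒ L₀.
L = (9 + 108·x + 432·x^2 + 576·x^3) - 4·Dx + (1 + 4·x)·Dx^2  (order 2).
h: a_k = 0, 3, 6, -9/2, -27, -2079/40, …
ICs: h(0) = 0, h′(0) = 3.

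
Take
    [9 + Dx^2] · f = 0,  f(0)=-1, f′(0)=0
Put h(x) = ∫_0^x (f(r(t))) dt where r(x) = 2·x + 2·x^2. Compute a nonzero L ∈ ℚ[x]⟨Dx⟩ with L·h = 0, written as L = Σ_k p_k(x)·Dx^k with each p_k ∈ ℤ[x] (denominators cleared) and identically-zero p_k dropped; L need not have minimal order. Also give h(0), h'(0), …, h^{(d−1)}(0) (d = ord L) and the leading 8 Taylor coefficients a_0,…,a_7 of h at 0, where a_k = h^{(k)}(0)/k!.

f: a_k = -1, 0, 9/2, 0, -27/8, 0, 81/80, 0, …
f∘r: x↦r, Dx↦Dx/r' in L_f ⇒ L₀.
h=∫h₀ ⇒ L = L₀·Dx.
L = (36 + 216·x + 432·x^2 + 288·x^3)·Dx - 2·Dx^2 + (1 + 2·x)·Dx^3  (order 3).
h: a_k = 0, -1, 0, 6, 9, -36/5, -36, -1296/35, …
ICs: h(0) = 0, h′(0) = -1, h′′(0) = 0.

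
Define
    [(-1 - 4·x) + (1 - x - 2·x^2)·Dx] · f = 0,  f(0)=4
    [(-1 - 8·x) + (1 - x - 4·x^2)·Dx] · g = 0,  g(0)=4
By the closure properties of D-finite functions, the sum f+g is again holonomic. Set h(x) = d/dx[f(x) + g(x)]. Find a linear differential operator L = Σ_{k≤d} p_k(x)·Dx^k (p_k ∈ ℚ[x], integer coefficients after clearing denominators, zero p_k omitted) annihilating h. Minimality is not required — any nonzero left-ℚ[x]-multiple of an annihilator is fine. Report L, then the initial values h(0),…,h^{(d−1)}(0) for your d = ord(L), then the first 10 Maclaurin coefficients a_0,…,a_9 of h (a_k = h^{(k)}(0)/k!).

f: a_k = 4, 4, 12, 20, 44, 84, 172, 340, 684, 1364, …
g: a_k = 4, 4, 20, 36, 116, 260, 724, 1764, 4660, 11716, …
Weyl lclm of L_f,L_g ⇒ L₀ (ord ≤ 2).
Derive L from L₀ (diff closure).
L = (-6 - 336·x - 480·x^2 - 1824·x^3 - 3864·x^4 - 6528·x^5 + 2304·x^6) + (6 + 66·x + 156·x^2 + 168·x^3 + 162·x^4 - 3768·x^5 - 3456·x^6 + 1536·x^7)·Dx + (-1 + 2·x - 13·x^2 - 28·x^3 + 222·x^4 + 134·x^5 - 612·x^6 - 320·x^7 + 192·x^8)·Dx^2  (order 2).
h: a_k = 8, 64, 168, 640, 1720, 5376, 14728, 42752, 117720, 330880, …
ICs: h(0) = 8, h′(0) = 64.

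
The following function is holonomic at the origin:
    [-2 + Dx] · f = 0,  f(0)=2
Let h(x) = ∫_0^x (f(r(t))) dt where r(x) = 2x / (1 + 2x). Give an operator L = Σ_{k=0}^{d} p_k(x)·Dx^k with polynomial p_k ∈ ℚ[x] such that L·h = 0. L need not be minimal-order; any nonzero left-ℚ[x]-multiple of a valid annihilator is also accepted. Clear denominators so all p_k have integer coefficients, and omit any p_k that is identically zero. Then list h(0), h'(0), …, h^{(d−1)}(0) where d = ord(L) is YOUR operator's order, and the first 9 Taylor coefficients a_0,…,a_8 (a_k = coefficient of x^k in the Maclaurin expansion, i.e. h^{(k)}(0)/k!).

L = -4·Dx + (1 + 4·x + 4·x^2)·Dx^2  (order 2).
h: a_k = 0, 2, 4, 0, -8/3, 64/15, -64/15, 512/315, 320/63, …
ICs: h(0) = 0, h′(0) = 2.

f: a_k = 2, 4, 4, 8/3, 4/3, 8/15, 8/45, 16/315, 4/315, …
f∘r: x↦r, Dx↦Dx/r' in L_f ⇒ L₀.
h=∫₀ˣh₀: take L = L₀·Dx.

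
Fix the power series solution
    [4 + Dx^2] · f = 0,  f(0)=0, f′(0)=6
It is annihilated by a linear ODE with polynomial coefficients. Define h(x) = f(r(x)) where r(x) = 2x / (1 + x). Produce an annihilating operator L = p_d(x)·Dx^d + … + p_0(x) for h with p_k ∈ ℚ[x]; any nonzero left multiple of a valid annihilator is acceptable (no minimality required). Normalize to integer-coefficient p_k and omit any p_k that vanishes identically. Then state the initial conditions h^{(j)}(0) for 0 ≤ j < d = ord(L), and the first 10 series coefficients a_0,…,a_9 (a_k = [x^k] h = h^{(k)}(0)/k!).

L = 16 + (2 + 6·x + 6·x^2 + 2·x^3)·Dx + (1 + 4·x + 6·x^2 + 4·x^3 + x^4)·Dx^2  (order 2).
h: a_k = 0, 12, -12, -20, 84, -772/5, 180, -9844/105, -2516/15, 120412/189, …
ICs: h(0) = 0, h′(0) = 12.

f: a_k = 0, 6, 0, -4, 0, 4/5, 0, -8/105, 0, 4/945, …
L₀ from L_f via x↦r, Dx↦r'^{-1}Dx.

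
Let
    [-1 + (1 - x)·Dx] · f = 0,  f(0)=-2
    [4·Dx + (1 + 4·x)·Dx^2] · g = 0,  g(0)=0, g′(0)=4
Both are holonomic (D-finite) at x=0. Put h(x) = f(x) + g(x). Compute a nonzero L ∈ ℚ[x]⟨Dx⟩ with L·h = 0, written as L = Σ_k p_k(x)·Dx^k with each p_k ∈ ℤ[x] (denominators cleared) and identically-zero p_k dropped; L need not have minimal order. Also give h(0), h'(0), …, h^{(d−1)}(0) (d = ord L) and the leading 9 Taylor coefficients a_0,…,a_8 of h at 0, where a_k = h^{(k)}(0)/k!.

f: a_k = -2, -2, -2, -2, -2, -2, -2, -2, -2, …
g: a_k = 0, 4, -8, 64/3, -64, 1024/5, -2048/3, 16384/7, -8192, …
Sum ⇒ L₀ = lclm(L_f,L_g) in ℚ(x)⟨Dx⟩.
L = (44 + 16·x)·Dx + (-13 + 56·x + 32·x^2)·Dx^2 + (-3 - 11·x + 6·x^2 + 8·x^3)·Dx^3  (order 3).
h: a_k = -2, 2, -10, 58/3, -66, 1014/5, -2054/3, 16370/7, -8194, …
ICs: h(0) = -2, h′(0) = 2, h′′(0) = -20.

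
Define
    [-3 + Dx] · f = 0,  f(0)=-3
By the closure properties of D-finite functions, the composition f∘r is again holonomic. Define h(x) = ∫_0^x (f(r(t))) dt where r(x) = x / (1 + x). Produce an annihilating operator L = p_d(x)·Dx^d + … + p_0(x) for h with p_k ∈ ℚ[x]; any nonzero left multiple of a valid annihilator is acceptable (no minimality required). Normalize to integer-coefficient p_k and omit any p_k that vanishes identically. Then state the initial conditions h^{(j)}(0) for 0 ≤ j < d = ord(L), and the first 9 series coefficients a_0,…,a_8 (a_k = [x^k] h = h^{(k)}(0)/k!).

f: a_k = -3, -9, -27/2, -27/2, -81/8, -243/40, -243/80, -729/560, -2187/4480, …
f∘r: x↦r, Dx↦Dx/r' in L_f ⇒ L₀.
Integrate: L := L₀·Dx.
L = -3·Dx + (1 + 2·x + x^2)·Dx^2  (order 2).
h: a_k = 0, -3, -9/2, -3/2, 9/8, -9/40, -21/80, 207/560, -1233/4480, …
ICs: h(0) = 0, h′(0) = -3.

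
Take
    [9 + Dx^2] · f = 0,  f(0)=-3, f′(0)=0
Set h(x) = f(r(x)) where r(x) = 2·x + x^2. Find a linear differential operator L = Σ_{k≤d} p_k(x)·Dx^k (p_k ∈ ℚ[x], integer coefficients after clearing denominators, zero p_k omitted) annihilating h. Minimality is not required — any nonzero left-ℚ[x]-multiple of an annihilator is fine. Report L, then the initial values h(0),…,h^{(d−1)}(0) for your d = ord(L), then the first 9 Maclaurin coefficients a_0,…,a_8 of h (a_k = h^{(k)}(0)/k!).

f: a_k = -3, 0, 27/2, 0, -81/8, 0, 243/80, 0, -2187/4480, …
Change of var in L_f (x↦r) gives L₀.
L = (36 + 108·x + 108·x^2 + 36·x^3) - Dx + (1 + x)·Dx^2  (order 2).
h: a_k = -3, 0, 54, 54, -297/2, -324, -243/5, 2511/5, 166293/280, …
ICs: h(0) = -3, h′(0) = 0.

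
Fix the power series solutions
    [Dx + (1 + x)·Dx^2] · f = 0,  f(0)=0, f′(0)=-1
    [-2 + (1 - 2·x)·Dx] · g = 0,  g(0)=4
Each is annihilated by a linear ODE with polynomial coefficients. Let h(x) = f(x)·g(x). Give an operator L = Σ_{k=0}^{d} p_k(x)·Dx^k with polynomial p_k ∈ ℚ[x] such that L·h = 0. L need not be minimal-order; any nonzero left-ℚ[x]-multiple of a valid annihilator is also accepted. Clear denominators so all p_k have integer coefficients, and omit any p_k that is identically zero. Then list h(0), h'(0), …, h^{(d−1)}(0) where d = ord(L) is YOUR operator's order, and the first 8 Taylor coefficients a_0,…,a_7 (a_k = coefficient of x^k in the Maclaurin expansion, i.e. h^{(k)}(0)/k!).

L = 2 + (3 + 6·x)·Dx + (-1 + x + 2·x^2)·Dx^2  (order 2).
h: a_k = 0, -4, -6, -40/3, -77/3, -782/15, -518/5, -7272/35, …
ICs: h(0) = 0, h′(0) = -4.

f: a_k = 0, -1, 1/2, -1/3, 1/4, -1/5, 1/6, -1/7, …
g: a_k = 4, 8, 16, 32, 64, 128, 256, 512, …
Sym-product of L_f,L_g gives L₀ (≤ ord 2).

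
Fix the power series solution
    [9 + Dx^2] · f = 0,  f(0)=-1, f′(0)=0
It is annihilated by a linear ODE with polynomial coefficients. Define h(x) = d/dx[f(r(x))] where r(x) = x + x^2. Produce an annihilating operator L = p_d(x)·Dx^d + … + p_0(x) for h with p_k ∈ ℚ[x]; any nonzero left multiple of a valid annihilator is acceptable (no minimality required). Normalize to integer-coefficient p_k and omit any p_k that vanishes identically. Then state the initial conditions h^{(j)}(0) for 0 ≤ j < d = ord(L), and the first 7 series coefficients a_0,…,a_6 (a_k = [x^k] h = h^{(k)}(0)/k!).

L = (21 + 72·x + 216·x^2 + 288·x^3 + 144·x^4) + (-6 - 12·x)·Dx + (1 + 4·x + 4·x^2)·Dx^2  (order 2).
h: a_k = 0, 9, 27, 9/2, -135/2, -4617/40, -2079/40, …
ICs: h(0) = 0, h′(0) = 9.

f: a_k = -1, 0, 9/2, 0, -27/8, 0, 81/80, …
Substitute x→r, Dx→(1/r')Dx; clear ⇒ L₀.
h₀' ⇒ L via d/dx closure of L₀.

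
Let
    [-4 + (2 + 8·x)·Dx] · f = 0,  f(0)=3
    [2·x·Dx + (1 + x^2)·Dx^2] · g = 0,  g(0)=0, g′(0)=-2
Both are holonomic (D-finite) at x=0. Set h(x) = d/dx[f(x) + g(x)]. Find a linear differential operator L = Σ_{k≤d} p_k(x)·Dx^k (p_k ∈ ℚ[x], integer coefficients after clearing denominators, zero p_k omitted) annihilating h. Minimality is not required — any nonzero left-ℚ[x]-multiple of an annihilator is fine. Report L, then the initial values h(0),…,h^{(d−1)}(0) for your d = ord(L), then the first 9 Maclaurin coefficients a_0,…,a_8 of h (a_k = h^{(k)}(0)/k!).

f: a_k = 3, 6, -6, 12, -30, 84, -252, 792, -2574, …
g: a_k = 0, -2, 0, 2/3, 0, -2/5, 0, 2/7, 0, …
f+g: L₀ = lclm(L_f,L_g), ord ≤ 1+2.
h=h₀': d/dx-closure on L₀ ⇒ L.
L = (-2 - 20·x + 6·x^2 + 12·x^3) + (-7 - 8·x - 25·x^2 + 24·x^3 + 42·x^4)·Dx + (-1 - 3·x + 6·x^2 + 9·x^3 + 7·x^4 + 12·x^5)·Dx^2  (order 2).
h: a_k = 4, -12, 38, -120, 418, -1512, 5546, -20592, 77218, …
ICs: h(0) = 4, h′(0) = -12.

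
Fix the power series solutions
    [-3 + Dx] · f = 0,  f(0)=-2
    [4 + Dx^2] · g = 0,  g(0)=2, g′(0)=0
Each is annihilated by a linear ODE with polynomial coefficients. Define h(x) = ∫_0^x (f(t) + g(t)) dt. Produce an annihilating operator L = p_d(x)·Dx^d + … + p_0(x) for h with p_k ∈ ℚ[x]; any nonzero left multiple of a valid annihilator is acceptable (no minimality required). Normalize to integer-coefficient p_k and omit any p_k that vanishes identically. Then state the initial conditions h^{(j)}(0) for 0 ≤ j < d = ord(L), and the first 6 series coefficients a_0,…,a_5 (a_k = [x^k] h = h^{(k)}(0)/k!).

f: a_k = -2, -6, -9, -9, -27/4, -81/20, …
g: a_k = 2, 0, -4, 0, 4/3, 0, …
Sum ⇒ L₀ = lclm(L_f,L_g) in ℚ(x)⟨Dx⟩.
h=∫₀ˣh₀: take L = L₀·Dx.
L = -12·Dx + 4·Dx^2 - 3·Dx^3 + Dx^4  (order 4).
h: a_k = 0, 0, -3, -13/3, -9/4, -13/12, …
ICs: h(0) = 0, h′(0) = 0, h′′(0) = -6, h′′′(0) = -26.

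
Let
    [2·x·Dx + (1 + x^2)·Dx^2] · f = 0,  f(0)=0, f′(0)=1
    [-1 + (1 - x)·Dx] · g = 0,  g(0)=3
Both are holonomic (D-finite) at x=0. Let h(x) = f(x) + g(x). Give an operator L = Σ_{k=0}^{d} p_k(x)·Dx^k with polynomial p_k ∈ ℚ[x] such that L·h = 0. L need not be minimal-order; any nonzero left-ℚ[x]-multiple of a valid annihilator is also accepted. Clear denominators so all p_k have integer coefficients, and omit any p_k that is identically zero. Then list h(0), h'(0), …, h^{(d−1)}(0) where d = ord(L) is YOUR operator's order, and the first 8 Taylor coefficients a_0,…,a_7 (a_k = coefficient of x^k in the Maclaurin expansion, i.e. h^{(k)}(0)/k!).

f: a_k = 0, 1, 0, -1/3, 0, 1/5, 0, -1/7, …
g: a_k = 3, 3, 3, 3, 3, 3, 3, 3, …
Sum ⇒ L₀ = lclm(L_f,L_g) in ℚ(x)⟨Dx⟩.
L = (2 - 8·x - 6·x^2)·Dx + (-4 + 2·x - 4·x^2 - 6·x^3)·Dx^2 + (1 - x^4)·Dx^3  (order 3).
h: a_k = 3, 4, 3, 8/3, 3, 16/5, 3, 20/7, …
ICs: h(0) = 3, h′(0) = 4, h′′(0) = 6.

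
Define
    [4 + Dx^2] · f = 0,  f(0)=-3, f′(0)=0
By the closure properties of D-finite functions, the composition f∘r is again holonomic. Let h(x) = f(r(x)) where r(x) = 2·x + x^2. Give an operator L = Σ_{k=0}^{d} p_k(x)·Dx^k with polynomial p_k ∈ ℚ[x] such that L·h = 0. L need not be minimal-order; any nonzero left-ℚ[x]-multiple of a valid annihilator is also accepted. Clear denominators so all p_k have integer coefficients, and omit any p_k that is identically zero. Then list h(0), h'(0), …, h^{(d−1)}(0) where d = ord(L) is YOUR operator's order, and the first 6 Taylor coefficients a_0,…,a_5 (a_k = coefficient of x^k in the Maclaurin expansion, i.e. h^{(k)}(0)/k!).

f: a_k = -3, 0, 6, 0, -2, 0, …
f∘r: x↦r, Dx↦Dx/r' in L_f ⇒ L₀.
L = (16 + 48·x + 48·x^2 + 16·x^3) - Dx + (1 + x)·Dx^2  (order 2).
h: a_k = -3, 0, 24, 24, -26, -64, …
ICs: h(0) = -3, h′(0) = 0.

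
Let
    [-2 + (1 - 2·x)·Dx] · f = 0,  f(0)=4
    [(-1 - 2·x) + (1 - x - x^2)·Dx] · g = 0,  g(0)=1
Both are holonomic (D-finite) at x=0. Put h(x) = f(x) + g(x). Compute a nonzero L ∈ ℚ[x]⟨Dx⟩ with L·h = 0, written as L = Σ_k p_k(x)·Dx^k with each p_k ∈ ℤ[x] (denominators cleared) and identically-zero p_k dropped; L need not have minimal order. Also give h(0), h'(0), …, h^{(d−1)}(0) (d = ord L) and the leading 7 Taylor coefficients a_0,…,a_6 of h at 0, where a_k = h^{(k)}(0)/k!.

f: a_k = 4, 8, 16, 32, 64, 128, 256, …
g: a_k = 1, 1, 2, 3, 5, 8, 13, …
Weyl lclm of L_f,L_g ⇒ L₀ (ord ≤ 2).
L = (-12·x + 12·x^2 - 8·x^3) + (4 - 6·x - 6·x^2 + 16·x^3 - 16·x^4)·Dx + (-1 + 5·x - 9·x^2 + 6·x^3 + 2·x^4 - 4·x^5)·Dx^2  (order 2).
h: a_k = 5, 9, 18, 35, 69, 136, 269, …
ICs: h(0) = 5, h′(0) = 9.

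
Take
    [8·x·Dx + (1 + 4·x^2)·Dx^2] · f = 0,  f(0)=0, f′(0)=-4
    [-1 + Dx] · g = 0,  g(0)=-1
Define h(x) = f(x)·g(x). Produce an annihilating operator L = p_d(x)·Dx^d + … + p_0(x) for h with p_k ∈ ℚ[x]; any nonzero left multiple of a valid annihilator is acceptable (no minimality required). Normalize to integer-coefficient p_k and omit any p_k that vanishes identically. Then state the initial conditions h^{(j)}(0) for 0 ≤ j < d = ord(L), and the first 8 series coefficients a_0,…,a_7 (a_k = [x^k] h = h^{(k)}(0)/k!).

L = (1 - 8·x + 4·x^2) + (-2 + 8·x - 8·x^2)·Dx + (1 + 4·x^2)·Dx^2  (order 2).
h: a_k = 0, 4, 4, -10/3, -14/3, 103/10, 215/18, -12763/420, …
ICs: h(0) = 0, h′(0) = 4.

f: a_k = 0, -4, 0, 16/3, 0, -64/5, 0, 256/7, …
g: a_k = -1, -1, -1/2, -1/6, -1/24, -1/120, -1/720, -1/5040, …
L₀ := L_f ⊗_s L_g (sym. prod.), ord ≤ 2.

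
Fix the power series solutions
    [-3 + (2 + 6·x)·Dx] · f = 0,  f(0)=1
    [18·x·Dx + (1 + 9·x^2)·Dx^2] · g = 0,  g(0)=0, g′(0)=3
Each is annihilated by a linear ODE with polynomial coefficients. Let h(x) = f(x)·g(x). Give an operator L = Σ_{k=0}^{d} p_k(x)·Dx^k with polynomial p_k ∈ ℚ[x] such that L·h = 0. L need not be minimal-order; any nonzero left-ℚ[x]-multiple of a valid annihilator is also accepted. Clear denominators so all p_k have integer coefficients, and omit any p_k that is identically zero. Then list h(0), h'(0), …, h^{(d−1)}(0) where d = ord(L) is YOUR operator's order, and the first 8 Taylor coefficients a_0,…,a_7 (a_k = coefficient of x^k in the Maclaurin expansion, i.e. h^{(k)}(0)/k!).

f: a_k = 1, 3/2, -9/8, 27/16, -405/128, 1701/256, -15309/1024, 72171/2048, …
g: a_k = 0, 3, 0, -9, 0, 243/5, 0, -2187/7, …
Product ⇒ symmetric product L₀, ord ≤ 2.
L = (27 - 108·x - 81·x^2) + (-12 + 36·x + 324·x^2 + 324·x^3)·Dx + (4 + 24·x + 72·x^2 + 216·x^3 + 324·x^4)·Dx^2  (order 2).
h: a_k = 0, 3, 9/2, -99/8, -135/16, 31509/640, 99387/1280, -13743837/35840, …
ICs: h(0) = 0, h′(0) = 3.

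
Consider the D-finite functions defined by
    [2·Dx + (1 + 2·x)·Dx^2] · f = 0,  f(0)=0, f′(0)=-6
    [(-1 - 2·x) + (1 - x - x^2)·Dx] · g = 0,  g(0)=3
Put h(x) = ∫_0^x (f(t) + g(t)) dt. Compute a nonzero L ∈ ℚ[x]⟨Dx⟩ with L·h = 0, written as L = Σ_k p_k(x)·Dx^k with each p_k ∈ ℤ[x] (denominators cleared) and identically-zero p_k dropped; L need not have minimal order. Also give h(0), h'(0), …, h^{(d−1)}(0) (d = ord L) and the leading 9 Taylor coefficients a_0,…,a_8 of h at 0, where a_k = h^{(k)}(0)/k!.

L = (-34 - 92·x - 116·x^2 - 48·x^3 - 24·x^4)·Dx^2 + (-5 - 60·x - 170·x^2 - 180·x^3 - 100·x^4 - 40·x^5)·Dx^3 + (3 + 11·x + 5·x^2 - 20·x^3 - 30·x^4 - 24·x^5 - 8·x^6)·Dx^4  (order 4).
h: a_k = 0, 3, -3/2, 4, 1/4, 27/5, 4/5, 71/7, 57/56, …
ICs: h(0) = 0, h′(0) = 3, h′′(0) = -3, h′′′(0) = 24.

f: a_k = 0, -6, 6, -8, 12, -96/5, 32, -384/7, 96, …
g: a_k = 3, 3, 6, 9, 15, 24, 39, 63, 102, …
h₀=f+g: left-lcm gives L₀, ord ≤ 3.
Integrate: L := L₀·Dx.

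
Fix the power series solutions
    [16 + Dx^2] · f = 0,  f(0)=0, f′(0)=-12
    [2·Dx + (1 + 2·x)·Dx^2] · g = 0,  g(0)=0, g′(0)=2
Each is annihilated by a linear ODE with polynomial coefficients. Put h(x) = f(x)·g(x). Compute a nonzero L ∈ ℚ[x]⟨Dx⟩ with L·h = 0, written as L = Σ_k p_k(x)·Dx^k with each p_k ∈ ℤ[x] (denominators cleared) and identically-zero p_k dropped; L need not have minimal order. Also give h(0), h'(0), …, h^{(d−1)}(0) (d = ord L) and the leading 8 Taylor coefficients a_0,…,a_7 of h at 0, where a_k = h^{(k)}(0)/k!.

L = (2688 + 27648·x + 93184·x^2 + 131072·x^3 + 65536·x^4) + (896 + 5888·x + 12288·x^2 + 8192·x^3)·Dx + (408 + 3712·x + 11904·x^2 + 16384·x^3 + 8192·x^4)·Dx^2 + (56 + 368·x + 768·x^2 + 512·x^3)·Dx^3 + (15 + 124·x + 380·x^2 + 512·x^3 + 256·x^4)·Dx^4  (order 4).
h: a_k = 0, 0, -24, 24, 32, -16, -128/3, 256/5, …
ICs: h(0) = 0, h′(0) = 0, h′′(0) = -48, h′′′(0) = 144.

f: a_k = 0, -12, 0, 32, 0, -128/5, 0, 1024/105, …
g: a_k = 0, 2, -2, 8/3, -4, 32/5, -32/3, 128/7, …
Sym-product of L_f,L_g gives L₀ (≤ ord 4).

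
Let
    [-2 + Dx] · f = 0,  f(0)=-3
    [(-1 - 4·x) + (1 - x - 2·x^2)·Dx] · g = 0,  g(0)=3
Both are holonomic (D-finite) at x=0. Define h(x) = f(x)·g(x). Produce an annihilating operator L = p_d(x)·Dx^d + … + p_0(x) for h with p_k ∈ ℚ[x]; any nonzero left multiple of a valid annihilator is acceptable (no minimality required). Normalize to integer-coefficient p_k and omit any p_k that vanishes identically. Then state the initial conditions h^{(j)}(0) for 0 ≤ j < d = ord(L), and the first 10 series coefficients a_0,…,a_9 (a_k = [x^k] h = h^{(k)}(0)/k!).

L = (3 + 2·x - 4·x^2) + (-1 + x + 2·x^2)·Dx  (order 1).
h: a_k = -9, -27, -63, -129, -261, -2607/5, -5221/5, -73053/35, -146149/35, -375757/45, …
ICs: h(0) = -9.

f: a_k = -3, -6, -6, -4, -2, -4/5, -4/15, -8/105, -2/105, -4/945, …
g: a_k = 3, 3, 9, 15, 33, 63, 129, 255, 513, 1023, …
h₀=f·g: eliminate ⇒ L₀, order ≤ 1·1.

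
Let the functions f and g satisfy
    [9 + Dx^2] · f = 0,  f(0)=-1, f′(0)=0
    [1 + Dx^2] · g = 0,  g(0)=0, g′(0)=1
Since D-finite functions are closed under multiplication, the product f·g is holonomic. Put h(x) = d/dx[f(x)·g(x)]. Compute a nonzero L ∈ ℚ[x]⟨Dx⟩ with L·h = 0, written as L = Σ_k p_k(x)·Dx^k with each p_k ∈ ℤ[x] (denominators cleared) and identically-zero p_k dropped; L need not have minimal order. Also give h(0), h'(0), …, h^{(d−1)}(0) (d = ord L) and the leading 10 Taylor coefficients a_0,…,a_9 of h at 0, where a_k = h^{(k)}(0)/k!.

L = 64 + 20·Dx^2 + Dx^4  (order 4).
h: a_k = -1, 0, 14, 0, -62/3, 0, 508/45, 0, -146/45, 0, …
ICs: h(0) = -1, h′(0) = 0, h′′(0) = 28, h′′′(0) = 0.

f: a_k = -1, 0, 9/2, 0, -27/8, 0, 81/80, 0, -729/4480, 0, …
g: a_k = 0, 1, 0, -1/6, 0, 1/120, 0, -1/5040, 0, 1/362880, …
Product ⇒ symmetric product L₀, ord ≤ 4.
h₀' ⇒ L via d/dx closure of L₀.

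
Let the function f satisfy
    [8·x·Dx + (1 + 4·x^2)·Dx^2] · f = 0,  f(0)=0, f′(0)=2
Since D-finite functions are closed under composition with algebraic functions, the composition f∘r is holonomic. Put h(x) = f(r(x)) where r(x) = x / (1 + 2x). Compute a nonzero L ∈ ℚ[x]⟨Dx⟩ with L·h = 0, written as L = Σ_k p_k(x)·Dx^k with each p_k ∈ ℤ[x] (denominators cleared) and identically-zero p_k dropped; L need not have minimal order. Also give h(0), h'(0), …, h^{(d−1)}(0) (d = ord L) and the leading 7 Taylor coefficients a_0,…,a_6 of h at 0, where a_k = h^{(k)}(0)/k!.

L = (4 + 16·x)·Dx + (1 + 4·x + 8·x^2)·Dx^2  (order 2).
h: a_k = 0, 2, -4, 16/3, 0, -128/5, 256/3, …
ICs: h(0) = 0, h′(0) = 2.

f: a_k = 0, 2, 0, -8/3, 0, 32/5, 0, …
h₀=f(r): pull back L_f along r ⇒ L₀.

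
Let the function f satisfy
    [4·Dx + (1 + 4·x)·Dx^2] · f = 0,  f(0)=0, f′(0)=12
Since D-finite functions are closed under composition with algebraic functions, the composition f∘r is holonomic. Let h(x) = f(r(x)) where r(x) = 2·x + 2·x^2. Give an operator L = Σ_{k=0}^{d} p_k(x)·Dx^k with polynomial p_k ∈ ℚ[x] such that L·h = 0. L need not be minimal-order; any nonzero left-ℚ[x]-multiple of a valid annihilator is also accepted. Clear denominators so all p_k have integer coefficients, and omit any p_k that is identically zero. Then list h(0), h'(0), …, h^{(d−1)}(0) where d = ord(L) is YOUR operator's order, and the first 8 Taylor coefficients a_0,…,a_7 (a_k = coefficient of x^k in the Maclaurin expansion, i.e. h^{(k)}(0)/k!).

L = (6 + 16·x + 16·x^2)·Dx + (1 + 10·x + 24·x^2 + 16·x^3)·Dx^2  (order 2).
h: a_k = 0, 24, -72, 320, -1632, 44544/5, -50688, 2076672/7, …
ICs: h(0) = 0, h′(0) = 24.

f: a_k = 0, 12, -24, 64, -192, 3072/5, -2048, 49152/7, …
f∘r: x↦r, Dx↦Dx/r' in L_f ⇒ L₀.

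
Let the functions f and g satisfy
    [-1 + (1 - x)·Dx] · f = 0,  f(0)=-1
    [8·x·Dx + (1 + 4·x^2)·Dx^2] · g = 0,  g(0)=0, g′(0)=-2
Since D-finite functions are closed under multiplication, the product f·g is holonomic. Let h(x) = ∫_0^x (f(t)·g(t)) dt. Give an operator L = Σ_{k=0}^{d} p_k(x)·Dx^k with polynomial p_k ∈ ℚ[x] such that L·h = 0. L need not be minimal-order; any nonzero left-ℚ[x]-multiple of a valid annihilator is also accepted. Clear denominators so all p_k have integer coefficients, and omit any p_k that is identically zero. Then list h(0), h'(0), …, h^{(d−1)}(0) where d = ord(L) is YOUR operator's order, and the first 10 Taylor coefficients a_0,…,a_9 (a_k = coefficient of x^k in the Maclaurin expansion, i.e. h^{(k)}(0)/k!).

L = 8·x·Dx + (2 - 8·x + 16·x^2)·Dx^2 + (-1 + x - 4·x^2 + 4·x^3)·Dx^3  (order 3).
h: a_k = 0, 0, 1, 2/3, -1/6, -2/15, 43/45, 86/105, -659/420, -1318/945, …
ICs: h(0) = 0, h′(0) = 0, h′′(0) = 2.

f: a_k = -1, -1, -1, -1, -1, -1, -1, -1, -1, -1, …
g: a_k = 0, -2, 0, 8/3, 0, -32/5, 0, 128/7, 0, -512/9, …
Product ⇒ symmetric product L₀, ord ≤ 2.
∫: right-multiply L₀ by Dx.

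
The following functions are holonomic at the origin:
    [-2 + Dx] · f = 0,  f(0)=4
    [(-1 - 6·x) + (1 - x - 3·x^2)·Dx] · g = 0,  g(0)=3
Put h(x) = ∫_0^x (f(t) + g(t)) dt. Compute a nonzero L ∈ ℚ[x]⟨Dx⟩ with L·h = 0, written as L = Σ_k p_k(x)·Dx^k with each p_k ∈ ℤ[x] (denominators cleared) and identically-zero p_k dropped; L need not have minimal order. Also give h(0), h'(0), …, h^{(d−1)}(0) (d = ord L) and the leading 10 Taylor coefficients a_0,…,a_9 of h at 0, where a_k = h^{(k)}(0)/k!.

f: a_k = 4, 8, 8, 16/3, 8/3, 16/15, 16/45, 32/315, 8/315, 16/2835, …
g: a_k = 3, 3, 12, 21, 57, 120, 291, 651, 1524, 3477, …
L₀ := lclm(L_f,L_g); ord L₀ ≤ 1+1.
h=∫h₀ ⇒ L = L₀·Dx.
L = (12 + 16·x + 144·x^2 + 72·x^3)·Dx + (-4 - 26·x - 74·x^2 + 24·x^3 + 36·x^4)·Dx^2 + (-1 + 9·x + x^2 - 30·x^3 - 18·x^4)·Dx^3  (order 3).
h: a_k = 0, 7, 11/2, 20/3, 79/12, 179/15, 908/45, 1873/45, 205097/2520, 480068/2835, …
ICs: h(0) = 0, h′(0) = 7, h′′(0) = 11.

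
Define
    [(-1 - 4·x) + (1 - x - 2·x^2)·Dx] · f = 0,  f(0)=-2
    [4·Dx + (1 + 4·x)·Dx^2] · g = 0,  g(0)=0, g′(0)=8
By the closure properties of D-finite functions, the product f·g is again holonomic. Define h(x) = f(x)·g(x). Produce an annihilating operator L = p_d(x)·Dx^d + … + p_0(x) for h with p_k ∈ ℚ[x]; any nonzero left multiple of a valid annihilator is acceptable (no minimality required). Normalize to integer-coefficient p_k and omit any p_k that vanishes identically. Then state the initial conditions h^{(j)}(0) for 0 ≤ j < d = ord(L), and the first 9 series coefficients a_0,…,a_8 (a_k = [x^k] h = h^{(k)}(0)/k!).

L = (8 + 32·x) + (-2 + 20·x + 40·x^2)·Dx + (-1 - 3·x + 6·x^2 + 8·x^3)·Dx^2  (order 2).
h: a_k = 0, -16, 16, -304/3, 560/3, -4176/5, 11344/5, -306736/35, 199792/7, …
ICs: h(0) = 0, h′(0) = -16.

f: a_k = -2, -2, -6, -10, -22, -42, -86, -170, -342, …
g: a_k = 0, 8, -16, 128/3, -128, 2048/5, -4096/3, 32768/7, -16384, …
f·g: L₀ = L_f ⊗_s L_g, ord ≤ 1·2.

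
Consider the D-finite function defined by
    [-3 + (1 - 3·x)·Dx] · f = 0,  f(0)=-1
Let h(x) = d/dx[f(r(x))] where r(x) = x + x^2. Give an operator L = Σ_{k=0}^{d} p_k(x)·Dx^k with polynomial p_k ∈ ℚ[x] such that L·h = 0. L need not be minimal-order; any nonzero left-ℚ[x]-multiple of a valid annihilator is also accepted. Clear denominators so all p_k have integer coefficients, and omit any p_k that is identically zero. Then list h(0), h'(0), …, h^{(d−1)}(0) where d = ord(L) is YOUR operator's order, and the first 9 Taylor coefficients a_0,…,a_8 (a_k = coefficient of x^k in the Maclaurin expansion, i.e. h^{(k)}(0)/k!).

f: a_k = -1, -3, -9, -27, -81, -243, -729, -2187, -6561, …
L₀ from L_f via x↦r, Dx↦r'^{-1}Dx.
h=h₀': d/dx-closure on L₀ ⇒ L.
L = (8 + 18·x + 18·x^2) + (-1 + x + 9·x^2 + 6·x^3)·Dx  (order 1).
h: a_k = -3, -24, -135, -684, -3240, -14742, -65205, -282528, -1205037, …
ICs: h(0) = -3.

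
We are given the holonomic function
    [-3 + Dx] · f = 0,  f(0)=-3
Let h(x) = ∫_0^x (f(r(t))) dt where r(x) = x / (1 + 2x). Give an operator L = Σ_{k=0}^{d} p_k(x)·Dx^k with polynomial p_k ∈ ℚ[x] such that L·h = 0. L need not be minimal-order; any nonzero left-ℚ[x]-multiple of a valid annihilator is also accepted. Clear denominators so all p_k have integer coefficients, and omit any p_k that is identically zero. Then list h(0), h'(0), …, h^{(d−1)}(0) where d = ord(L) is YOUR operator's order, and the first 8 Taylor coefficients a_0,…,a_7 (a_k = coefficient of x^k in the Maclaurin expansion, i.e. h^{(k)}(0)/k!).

L = -3·Dx + (1 + 4·x + 4·x^2)·Dx^2  (order 2).
h: a_k = 0, -3, -9/2, 3/2, 9/8, -153/40, 519/80, -4743/560, …
ICs: h(0) = 0, h′(0) = -3.

f: a_k = -3, -9, -27/2, -27/2, -81/8, -243/40, -243/80, -729/560, …
Substitute x→r, Dx→(1/r')Dx; clear ⇒ L₀.
Integrate: L := L₀·Dx.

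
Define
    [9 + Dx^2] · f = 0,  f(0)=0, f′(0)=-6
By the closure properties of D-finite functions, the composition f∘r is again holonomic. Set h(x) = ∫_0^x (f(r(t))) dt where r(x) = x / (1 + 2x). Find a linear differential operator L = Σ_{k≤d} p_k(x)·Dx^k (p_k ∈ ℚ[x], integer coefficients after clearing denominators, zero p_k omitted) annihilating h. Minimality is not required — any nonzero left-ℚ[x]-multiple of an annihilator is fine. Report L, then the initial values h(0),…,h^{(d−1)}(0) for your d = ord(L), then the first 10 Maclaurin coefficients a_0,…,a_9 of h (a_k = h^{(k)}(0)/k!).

L = 9·Dx + (4 + 24·x + 48·x^2 + 32·x^3)·Dx^2 + (1 + 8·x + 24·x^2 + 32·x^3 + 16·x^4)·Dx^3  (order 3).
h: a_k = 0, 0, -3, 4, -15/4, -6/5, 773/40, -975/14, 429483/2240, -27721/60, …
ICs: h(0) = 0, h′(0) = 0, h′′(0) = -6.

f: a_k = 0, -6, 0, 9, 0, -81/20, 0, 243/280, 0, -243/2240, …
Change of var in L_f (x↦r) gives L₀.
∫: right-multiply L₀ by Dx.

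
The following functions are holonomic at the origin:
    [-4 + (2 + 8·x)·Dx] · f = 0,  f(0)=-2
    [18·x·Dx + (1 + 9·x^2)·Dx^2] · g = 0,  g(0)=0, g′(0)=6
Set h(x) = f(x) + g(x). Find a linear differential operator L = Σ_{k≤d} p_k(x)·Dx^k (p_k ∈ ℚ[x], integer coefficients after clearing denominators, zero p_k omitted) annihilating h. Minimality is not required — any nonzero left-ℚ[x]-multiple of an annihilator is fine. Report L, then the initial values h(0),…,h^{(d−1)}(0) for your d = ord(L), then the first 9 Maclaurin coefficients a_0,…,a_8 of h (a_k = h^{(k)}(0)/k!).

f: a_k = -2, -4, 4, -8, 20, -56, 168, -528, 1716, …
g: a_k = 0, 6, 0, -18, 0, 486/5, 0, -4374/7, 0, …
Sum ⇒ L₀ = lclm(L_f,L_g) in ℚ(x)⟨Dx⟩.
L = (-18 - 180·x + 486·x^2 + 972·x^3)·Dx + (-15 - 72·x - 9·x^2 + 1944·x^3 + 3402·x^4)·Dx^2 + (-1 + 5·x + 54·x^2 + 153·x^3 + 567·x^4 + 972·x^5)·Dx^3  (order 3).
h: a_k = -2, 2, 4, -26, 20, 206/5, 168, -8070/7, 1716, …
ICs: h(0) = -2, h′(0) = 2, h′′(0) = 8.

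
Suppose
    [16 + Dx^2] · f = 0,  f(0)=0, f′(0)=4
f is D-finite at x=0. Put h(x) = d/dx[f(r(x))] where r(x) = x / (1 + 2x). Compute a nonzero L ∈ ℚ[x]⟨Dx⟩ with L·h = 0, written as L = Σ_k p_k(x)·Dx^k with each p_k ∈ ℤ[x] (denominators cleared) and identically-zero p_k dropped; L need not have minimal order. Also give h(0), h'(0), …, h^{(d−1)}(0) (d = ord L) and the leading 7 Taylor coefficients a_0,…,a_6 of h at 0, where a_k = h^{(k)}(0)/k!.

f: a_k = 0, 4, 0, -32/3, 0, 128/15, 0, …
f∘r: x↦r, Dx↦Dx/r' in L_f ⇒ L₀.
Derive L from L₀ (diff closure).
L = (40 + 96·x + 96·x^2) + (12 + 72·x + 144·x^2 + 96·x^3)·Dx + (1 + 8·x + 24·x^2 + 32·x^3 + 16·x^4)·Dx^2  (order 2).
h: a_k = 4, -16, 16, 128, -2752/3, 3840, -565504/45, …
ICs: h(0) = 4, h′(0) = -16.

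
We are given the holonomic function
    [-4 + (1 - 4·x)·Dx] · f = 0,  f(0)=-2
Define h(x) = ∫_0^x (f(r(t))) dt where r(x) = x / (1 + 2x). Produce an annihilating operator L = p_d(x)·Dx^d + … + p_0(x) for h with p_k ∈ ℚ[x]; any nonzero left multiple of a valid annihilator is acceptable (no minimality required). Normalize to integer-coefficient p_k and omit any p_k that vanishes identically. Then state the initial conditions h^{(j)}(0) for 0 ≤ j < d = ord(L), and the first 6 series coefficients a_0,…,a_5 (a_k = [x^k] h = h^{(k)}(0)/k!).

f: a_k = -2, -8, -32, -128, -512, -2048, …
h₀=f(r): pull back L_f along r ⇒ L₀.
∫: right-multiply L₀ by Dx.
L = 4·Dx + (-1 + 4·x^2)·Dx^2  (order 2).
h: a_k = 0, -2, -4, -16/3, -8, -64/5, …
ICs: h(0) = 0, h′(0) = -2.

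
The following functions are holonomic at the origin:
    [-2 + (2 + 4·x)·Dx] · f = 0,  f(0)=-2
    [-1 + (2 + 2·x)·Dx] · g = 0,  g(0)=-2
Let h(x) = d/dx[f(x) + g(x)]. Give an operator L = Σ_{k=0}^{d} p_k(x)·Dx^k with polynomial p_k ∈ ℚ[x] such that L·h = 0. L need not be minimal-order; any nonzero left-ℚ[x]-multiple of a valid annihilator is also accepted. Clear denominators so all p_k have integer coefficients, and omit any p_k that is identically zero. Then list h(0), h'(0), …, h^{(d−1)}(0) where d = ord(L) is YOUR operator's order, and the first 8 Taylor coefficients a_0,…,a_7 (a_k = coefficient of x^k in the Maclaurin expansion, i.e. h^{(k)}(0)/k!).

L = -3 + (-9 - 12·x)·Dx + (-2 - 6·x - 4·x^2)·Dx^2  (order 2).
h: a_k = -3, 5/2, -27/8, 85/16, -1155/128, 4095/256, -29799/1024, 110253/2048, …
ICs: h(0) = -3, h′(0) = 5/2.

f: a_k = -2, -2, 1, -1, 5/4, -7/4, 21/8, -33/8, …
g: a_k = -2, -1, 1/4, -1/8, 5/64, -7/128, 21/512, -33/1024, …
Weyl lclm of L_f,L_g ⇒ L₀ (ord ≤ 2).
h₀' ⇒ L via d/dx closure of L₀.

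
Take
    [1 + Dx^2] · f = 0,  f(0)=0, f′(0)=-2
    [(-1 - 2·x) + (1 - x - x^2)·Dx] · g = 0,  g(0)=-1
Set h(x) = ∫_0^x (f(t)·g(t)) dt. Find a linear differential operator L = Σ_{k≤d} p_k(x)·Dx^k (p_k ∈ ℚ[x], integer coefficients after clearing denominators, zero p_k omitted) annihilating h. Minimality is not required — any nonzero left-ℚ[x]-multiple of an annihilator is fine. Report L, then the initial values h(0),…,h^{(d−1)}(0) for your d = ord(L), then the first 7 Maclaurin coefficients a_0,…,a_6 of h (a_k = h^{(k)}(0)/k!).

f: a_k = 0, -2, 0, 1/3, 0, -1/60, 0, …
g: a_k = -1, -1, -2, -3, -5, -8, -13, …
Sym-product of L_f,L_g gives L₀ (≤ ord 2).
Integrate: L := L₀·Dx.
L = (1 + x + x^2)·Dx + (2 + 4·x)·Dx^2 + (-1 + x + x^2)·Dx^3  (order 3).
h: a_k = 0, 0, 1, 2/3, 11/12, 17/15, 187/120, …
ICs: h(0) = 0, h′(0) = 0, h′′(0) = 2.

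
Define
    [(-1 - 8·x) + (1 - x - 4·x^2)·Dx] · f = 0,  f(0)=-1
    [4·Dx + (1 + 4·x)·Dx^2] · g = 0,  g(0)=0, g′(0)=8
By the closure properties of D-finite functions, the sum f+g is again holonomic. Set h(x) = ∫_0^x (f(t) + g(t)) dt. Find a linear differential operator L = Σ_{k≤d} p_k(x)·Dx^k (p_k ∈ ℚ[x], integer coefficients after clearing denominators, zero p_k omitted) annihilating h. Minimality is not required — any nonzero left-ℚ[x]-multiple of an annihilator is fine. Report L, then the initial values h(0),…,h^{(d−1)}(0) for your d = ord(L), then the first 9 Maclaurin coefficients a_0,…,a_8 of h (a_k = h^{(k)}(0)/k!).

f: a_k = -1, -1, -5, -9, -29, -65, -181, -441, -1165, …
g: a_k = 0, 8, -16, 128/3, -128, 2048/5, -4096/3, 32768/7, -16384, …
f+g: L₀ = lclm(L_f,L_g), ord ≤ 1+2.
Integrate: L := L₀·Dx.
L = (268 + 1616·x + 5504·x^2 + 4608·x^3 + 6144·x^4)·Dx^2 + (11 + 360·x + 3008·x^2 + 7680·x^3 + 9472·x^4 + 10240·x^5)·Dx^3 + (-7 - 67·x - 154·x^2 + 136·x^3 + 928·x^4 + 2176·x^5 + 2048·x^6)·Dx^4  (order 4).
h: a_k = 0, -1, 7/2, -7, 101/12, -157/5, 1723/30, -4639/21, 29681/56, …
ICs: h(0) = 0, h′(0) = -1, h′′(0) = 7, h′′′(0) = -42.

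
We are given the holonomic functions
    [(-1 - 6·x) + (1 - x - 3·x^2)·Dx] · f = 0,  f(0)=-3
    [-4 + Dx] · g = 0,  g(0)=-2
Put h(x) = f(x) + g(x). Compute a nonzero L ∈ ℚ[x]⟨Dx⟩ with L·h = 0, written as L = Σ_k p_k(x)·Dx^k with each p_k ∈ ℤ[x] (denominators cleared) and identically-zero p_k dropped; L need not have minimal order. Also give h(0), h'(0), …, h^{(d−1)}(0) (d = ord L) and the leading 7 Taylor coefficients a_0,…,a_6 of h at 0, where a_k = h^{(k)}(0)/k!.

f: a_k = -3, -3, -12, -21, -57, -120, -291, …
g: a_k = -2, -8, -16, -64/3, -64/3, -256/15, -512/45, …
f+g: L₀ = lclm(L_f,L_g), ord ≤ 1+1.
L = (-16 + 8·x - 360·x^2 - 288·x^3) + (-8 + 50·x + 134·x^2 - 96·x^3 - 144·x^4)·Dx + (3 - 13·x - 11·x^2 + 42·x^3 + 36·x^4)·Dx^2  (order 2).
h: a_k = -5, -11, -28, -127/3, -235/3, -2056/15, -13607/45, …
ICs: h(0) = -5, h′(0) = -11.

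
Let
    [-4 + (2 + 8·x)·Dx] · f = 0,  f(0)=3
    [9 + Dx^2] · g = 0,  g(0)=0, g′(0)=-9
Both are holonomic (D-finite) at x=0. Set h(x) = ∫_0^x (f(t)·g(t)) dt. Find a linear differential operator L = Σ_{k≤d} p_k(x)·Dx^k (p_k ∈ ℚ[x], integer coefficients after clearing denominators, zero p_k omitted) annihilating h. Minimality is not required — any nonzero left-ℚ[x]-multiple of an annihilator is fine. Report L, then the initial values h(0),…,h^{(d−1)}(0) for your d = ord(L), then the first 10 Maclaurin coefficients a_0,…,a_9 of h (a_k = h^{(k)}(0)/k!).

L = (21 + 72·x + 144·x^2)·Dx + (-4 - 16·x)·Dx^2 + (1 + 8·x + 16·x^2)·Dx^3  (order 3).
h: a_k = 0, 0, -27/2, -18, 189/8, -27/5, 2277/80, -12609/140, 1065879/4480, -37701/56, …
ICs: h(0) = 0, h′(0) = 0, h′′(0) = -27.

f: a_k = 3, 6, -6, 12, -30, 84, -252, 792, -2574, 8580, …
g: a_k = 0, -9, 0, 27/2, 0, -243/40, 0, 729/560, 0, -729/4480, …
h₀=f·g: eliminate ⇒ L₀, order ≤ 1·2.
h=∫₀ˣh₀: take L = L₀·Dx.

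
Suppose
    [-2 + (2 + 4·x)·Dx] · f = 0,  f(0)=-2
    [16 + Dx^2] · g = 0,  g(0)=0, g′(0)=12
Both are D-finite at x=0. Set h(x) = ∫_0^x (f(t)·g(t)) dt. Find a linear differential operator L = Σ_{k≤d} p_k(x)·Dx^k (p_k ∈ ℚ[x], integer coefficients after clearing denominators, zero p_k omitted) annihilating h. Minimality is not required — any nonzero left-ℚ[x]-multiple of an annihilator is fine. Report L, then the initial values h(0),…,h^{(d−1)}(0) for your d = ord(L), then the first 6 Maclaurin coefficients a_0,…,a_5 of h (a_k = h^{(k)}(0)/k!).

f: a_k = -2, -2, 1, -1, 5/4, -7/4, …
g: a_k = 0, 12, 0, -32, 0, 128/5, …
L₀ := L_f ⊗_s L_g (sym. prod.), ord ≤ 2.
h=∫h₀ ⇒ L = L₀·Dx.
L = (19 + 64·x + 64·x^2)·Dx + (-2 - 4·x)·Dx^2 + (1 + 4·x + 4·x^2)·Dx^3  (order 3).
h: a_k = 0, 0, -12, -8, 19, 52/5, …
ICs: h(0) = 0, h′(0) = 0, h′′(0) = -24.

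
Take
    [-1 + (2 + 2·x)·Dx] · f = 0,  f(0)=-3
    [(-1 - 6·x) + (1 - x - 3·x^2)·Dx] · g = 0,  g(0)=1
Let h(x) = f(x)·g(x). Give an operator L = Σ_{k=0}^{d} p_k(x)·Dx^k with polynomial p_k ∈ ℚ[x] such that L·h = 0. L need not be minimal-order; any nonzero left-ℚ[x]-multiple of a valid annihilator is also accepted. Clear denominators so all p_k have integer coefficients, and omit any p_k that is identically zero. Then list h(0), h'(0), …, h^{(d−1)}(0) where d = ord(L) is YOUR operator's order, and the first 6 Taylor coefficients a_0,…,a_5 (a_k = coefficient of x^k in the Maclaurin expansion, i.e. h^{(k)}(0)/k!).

f: a_k = -3, -3/2, 3/8, -3/16, 15/128, -21/256, …
g: a_k = 1, 1, 4, 7, 19, 40, …
Product ⇒ symmetric product L₀, ord ≤ 1.
L = (3 + 13·x + 9·x^2) + (-2 + 8·x^2 + 6·x^3)·Dx  (order 1).
h: a_k = -3, -9/2, -105/8, -429/16, -8457/128, -37527/256, …
ICs: h(0) = -3.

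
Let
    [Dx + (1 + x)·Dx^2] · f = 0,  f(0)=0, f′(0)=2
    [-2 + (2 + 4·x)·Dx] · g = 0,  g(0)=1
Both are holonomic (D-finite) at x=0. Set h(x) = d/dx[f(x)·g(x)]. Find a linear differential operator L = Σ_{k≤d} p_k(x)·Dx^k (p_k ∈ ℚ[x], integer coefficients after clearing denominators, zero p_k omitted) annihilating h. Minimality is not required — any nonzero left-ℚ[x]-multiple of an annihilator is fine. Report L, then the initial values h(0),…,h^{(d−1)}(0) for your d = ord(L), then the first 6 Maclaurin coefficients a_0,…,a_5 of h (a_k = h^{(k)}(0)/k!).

L = (1 + 4·x + x^2) + (7 + 27·x + 30·x^2 + 8·x^3)·Dx + (2 + 11·x + 21·x^2 + 16·x^3 + 4·x^4)·Dx^2  (order 2).
h: a_k = 2, 2, -4, 20/3, -131/12, 363/20, …
ICs: h(0) = 2, h′(0) = 2.

f: a_k = 0, 2, -1, 2/3, -1/2, 2/5, …
g: a_k = 1, 1, -1/2, 1/2, -5/8, 7/8, …
L₀ := L_f ⊗_s L_g (sym. prod.), ord ≤ 2.
Derive L from L₀ (diff closure).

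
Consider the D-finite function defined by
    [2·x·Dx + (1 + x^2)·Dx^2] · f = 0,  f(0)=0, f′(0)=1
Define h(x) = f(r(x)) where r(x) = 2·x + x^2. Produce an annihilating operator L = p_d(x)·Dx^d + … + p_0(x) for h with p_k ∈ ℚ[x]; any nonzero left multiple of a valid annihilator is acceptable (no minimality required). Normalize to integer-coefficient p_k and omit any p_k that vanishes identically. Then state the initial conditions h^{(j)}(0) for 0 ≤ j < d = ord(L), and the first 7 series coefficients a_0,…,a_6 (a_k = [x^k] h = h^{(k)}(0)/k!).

L = (-1 + 8·x + 16·x^2 + 12·x^3 + 3·x^4)·Dx + (1 + x + 4·x^2 + 8·x^3 + 5·x^4 + x^5)·Dx^2  (order 2).
h: a_k = 0, 2, 1, -8/3, -4, 22/5, 47/3, …
ICs: h(0) = 0, h′(0) = 2.

f: a_k = 0, 1, 0, -1/3, 0, 1/5, 0, …
f∘r: x↦r, Dx↦Dx/r' in L_f ⇒ L₀.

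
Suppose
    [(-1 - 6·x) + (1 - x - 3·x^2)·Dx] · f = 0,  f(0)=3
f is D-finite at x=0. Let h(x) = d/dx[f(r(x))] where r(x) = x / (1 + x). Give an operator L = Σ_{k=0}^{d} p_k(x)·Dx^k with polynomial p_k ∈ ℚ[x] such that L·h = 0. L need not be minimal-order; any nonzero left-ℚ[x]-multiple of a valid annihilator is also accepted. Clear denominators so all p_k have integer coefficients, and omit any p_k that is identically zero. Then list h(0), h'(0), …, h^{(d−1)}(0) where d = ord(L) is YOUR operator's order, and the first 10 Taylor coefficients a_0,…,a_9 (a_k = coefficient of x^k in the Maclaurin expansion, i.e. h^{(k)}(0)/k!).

f: a_k = 3, 3, 12, 21, 57, 120, 291, 651, 1524, 3477, …
Change of var in L_f (x↦r) gives L₀.
Derive L from L₀ (diff closure).
L = (6 + 18·x + 72·x^2 + 42·x^3) + (-1 - 9·x - 12·x^2 + 17·x^3 + 21·x^4)·Dx  (order 1).
h: a_k = 3, 18, 0, 108, -135, 648, -1323, 4104, -9720, 26190, …
ICs: h(0) = 3.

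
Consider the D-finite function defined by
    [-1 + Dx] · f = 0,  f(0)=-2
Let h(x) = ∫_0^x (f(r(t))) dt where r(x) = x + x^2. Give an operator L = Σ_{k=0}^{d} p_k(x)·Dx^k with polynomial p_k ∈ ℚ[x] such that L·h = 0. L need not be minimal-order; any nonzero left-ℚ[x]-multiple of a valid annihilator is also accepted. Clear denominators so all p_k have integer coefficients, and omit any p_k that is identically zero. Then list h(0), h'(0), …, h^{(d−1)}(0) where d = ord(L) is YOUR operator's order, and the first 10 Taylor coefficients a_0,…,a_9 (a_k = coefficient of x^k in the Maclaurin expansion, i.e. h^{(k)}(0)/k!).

f: a_k = -2, -2, -1, -1/3, -1/12, -1/60, -1/360, -1/2520, -1/20160, -1/181440, …
Change of var in L_f (x↦r) gives L₀.
h=∫h₀ ⇒ L = L₀·Dx.
L = (-1 - 2·x)·Dx + Dx^2  (order 2).
h: a_k = 0, -2, -1, -1, -7/12, -5/12, -9/40, -331/2520, -1303/20160, -1979/60480, …
ICs: h(0) = 0, h′(0) = -2.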